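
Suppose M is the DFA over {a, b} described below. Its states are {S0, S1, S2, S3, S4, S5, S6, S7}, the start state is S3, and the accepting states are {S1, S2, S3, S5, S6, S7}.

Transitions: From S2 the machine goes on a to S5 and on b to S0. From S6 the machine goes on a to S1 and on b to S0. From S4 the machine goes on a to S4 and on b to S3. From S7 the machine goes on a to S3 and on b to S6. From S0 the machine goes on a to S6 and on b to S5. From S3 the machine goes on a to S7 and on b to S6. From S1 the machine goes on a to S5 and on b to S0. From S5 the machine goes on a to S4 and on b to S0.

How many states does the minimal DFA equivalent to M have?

States {S2} cannot be reached from the start state, so discard them.
P0 = {S1,S3,S5,S6,S7} | {S0,S4}.
Refine {S1,S3,S5,S6,S7} on symbol a: members go to different blocks, giving {S1,S3,S6,S7} and {S5}.
Refine {S1,S3,S6,S7} on symbol a: members go to different blocks, giving {S3,S6,S7} and {S1}.
Split {S3,S6,S7} by δ(·,a) → {S3,S7} and {S6}.
Split {S0,S4} by δ(·,a) → {S0} and {S4}.
No further refinement is possible. Final partition (6 blocks): {S3,S7} | {S0} | {S5} | {S1} | {S6} | {S4}.

6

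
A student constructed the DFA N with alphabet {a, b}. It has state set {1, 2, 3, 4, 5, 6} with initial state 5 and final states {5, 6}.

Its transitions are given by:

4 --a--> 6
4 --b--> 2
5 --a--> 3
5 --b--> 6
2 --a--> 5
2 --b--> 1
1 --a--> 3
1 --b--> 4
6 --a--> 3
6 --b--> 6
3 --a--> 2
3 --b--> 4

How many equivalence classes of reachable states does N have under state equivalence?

Every state is reachable, so we keep all 6.
Start with accepting vs non-accepting: {5,6} | {1,2,3,4}.
Split {1,2,3,4} by δ(·,a) → {1,3} and {2,4}.
Refine {1,3} on symbol a: members go to different blocks, giving {1} and {3}.
Refine {2,4} on symbol b: members go to different blocks, giving {2} and {4}.
No further refinement is possible. Final partition (5 blocks): {5,6} | {1} | {2} | {3} | {4}.

5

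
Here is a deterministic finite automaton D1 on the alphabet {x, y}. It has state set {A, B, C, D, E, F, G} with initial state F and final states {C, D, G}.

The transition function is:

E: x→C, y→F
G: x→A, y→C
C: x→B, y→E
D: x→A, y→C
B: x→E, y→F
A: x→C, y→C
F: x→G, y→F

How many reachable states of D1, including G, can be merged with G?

Reachable states from the start: {A,B,C,E,F,G}. Unreachable: {D} — drop them.
P0 = {C,G} | {A,B,E,F}.
On input y, block {C,G} splits into {C} and {G}.
Split {A,B,E,F} by δ(·,x) → {A,E} and {B} and {F}.
Split {A,E} by δ(·,y) → {A} and {E}.
The partition is now stable with 6 blocks: {C} | {A} | {G} | {B} | {F} | {E}.
The equivalence class containing G is {G}, of size 1.

1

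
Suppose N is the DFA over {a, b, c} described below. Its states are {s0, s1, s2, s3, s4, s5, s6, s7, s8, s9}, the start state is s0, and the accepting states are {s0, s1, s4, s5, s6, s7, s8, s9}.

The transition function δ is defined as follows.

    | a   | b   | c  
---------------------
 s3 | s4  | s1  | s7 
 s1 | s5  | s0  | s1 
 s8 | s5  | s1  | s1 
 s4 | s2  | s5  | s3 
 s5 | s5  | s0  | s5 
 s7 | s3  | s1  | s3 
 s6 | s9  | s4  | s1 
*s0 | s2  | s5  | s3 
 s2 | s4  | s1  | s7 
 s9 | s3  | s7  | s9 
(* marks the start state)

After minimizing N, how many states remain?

3

First remove the unreachable states {s6,s8,s9}; 7 states remain.
Start with accepting vs non-accepting: {s0,s1,s4,s5,s7} | {s2,s3}.
On input a, block {s0,s1,s4,s5,s7} splits into {s0,s4,s7} and {s1,s5}.
The partition is now stable with 3 blocks: {s0,s4,s7} | {s2,s3} | {s1,s5}.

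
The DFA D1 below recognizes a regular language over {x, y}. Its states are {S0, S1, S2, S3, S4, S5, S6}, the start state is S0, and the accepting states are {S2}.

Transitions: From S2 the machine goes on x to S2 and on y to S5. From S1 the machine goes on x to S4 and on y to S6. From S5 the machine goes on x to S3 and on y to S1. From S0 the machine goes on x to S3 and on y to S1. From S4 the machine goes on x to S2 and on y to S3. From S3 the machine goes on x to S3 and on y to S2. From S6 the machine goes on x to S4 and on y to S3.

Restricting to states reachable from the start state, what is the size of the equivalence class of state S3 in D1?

1

Start with accepting vs non-accepting: {S2} | {S0,S1,S3,S4,S5,S6}.
Refine {S0,S1,S3,S4,S5,S6} on symbol x: members go to different blocks, giving {S0,S1,S3,S5,S6} and {S4}.
Refine {S0,S1,S3,S5,S6} on symbol x: members go to different blocks, giving {S0,S3,S5} and {S1,S6}.
Split {S0,S3,S5} by δ(·,y) → {S0,S5} and {S3}.
Refine {S1,S6} on symbol y: members go to different blocks, giving {S1} and {S6}.
Stable partition: {S2} | {S0,S5} | {S4} | {S1} | {S3} | {S6} — 6 equivalence classes.
The equivalence class containing S3 is {S3}, of size 1.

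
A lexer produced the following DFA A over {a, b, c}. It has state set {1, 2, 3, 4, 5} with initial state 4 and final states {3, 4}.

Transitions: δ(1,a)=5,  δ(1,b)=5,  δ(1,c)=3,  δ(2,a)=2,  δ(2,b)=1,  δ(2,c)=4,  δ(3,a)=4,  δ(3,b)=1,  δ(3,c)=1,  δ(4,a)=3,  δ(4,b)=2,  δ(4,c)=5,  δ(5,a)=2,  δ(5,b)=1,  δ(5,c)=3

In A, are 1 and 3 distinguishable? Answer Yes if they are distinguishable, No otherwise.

Initial partition by acceptance: {3,4} | {1,2,5}.
The partition is now stable with 2 blocks: {3,4} | {1,2,5}.
1 and 3 end up in different blocks, so they are distinguishable. For instance, the string 'ε' is accepted from only 3.

Yes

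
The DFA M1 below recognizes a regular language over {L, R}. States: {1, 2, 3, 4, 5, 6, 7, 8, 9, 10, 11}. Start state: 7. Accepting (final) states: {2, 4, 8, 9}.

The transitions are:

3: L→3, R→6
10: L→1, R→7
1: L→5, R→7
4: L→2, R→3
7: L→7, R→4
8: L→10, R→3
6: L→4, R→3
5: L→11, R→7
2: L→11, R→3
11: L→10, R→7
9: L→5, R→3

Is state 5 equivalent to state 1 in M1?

States {8,9} cannot be reached from the start state, so discard them.
Initial partition by acceptance: {2,4} | {1,3,5,6,7,10,11}.
On input L, block {2,4} splits into {2} and {4}.
Split {1,3,5,6,7,10,11} by δ(·,L) → {1,3,5,7,10,11} and {6}.
On input R, block {1,3,5,7,10,11} splits into {1,5,10,11} and {3} and {7}.
The partition is now stable with 6 blocks: {2} | {1,5,10,11} | {4} | {6} | {3} | {7}.
5 and 1 lie in the same block of the stable partition, so they are equivalent — no string distinguishes them.

Yes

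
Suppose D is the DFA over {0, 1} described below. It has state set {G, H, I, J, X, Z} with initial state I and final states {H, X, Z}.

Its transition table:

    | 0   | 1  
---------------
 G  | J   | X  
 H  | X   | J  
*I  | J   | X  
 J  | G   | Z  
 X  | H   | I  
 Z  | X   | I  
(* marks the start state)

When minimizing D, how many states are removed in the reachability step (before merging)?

0

A breadth-first search from the start state visits every state.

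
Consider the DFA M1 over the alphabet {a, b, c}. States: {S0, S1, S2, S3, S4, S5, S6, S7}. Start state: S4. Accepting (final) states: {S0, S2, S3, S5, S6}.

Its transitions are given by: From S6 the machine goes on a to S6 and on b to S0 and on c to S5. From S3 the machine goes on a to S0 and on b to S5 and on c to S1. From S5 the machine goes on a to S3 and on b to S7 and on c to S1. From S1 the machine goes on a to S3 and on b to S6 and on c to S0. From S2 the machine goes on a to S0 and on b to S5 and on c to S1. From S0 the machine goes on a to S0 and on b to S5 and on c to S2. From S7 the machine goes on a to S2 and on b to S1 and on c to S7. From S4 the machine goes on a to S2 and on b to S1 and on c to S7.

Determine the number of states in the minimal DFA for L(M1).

6

Every state is reachable, so we keep all 8.
Initial partition by acceptance: {S0,S2,S3,S5,S6} | {S1,S4,S7}.
On input b, block {S0,S2,S3,S5,S6} splits into {S0,S2,S3,S6} and {S5}.
Refine {S0,S2,S3,S6} on symbol b: members go to different blocks, giving {S0,S2,S3} and {S6}.
Refine {S0,S2,S3} on symbol c: members go to different blocks, giving {S2,S3} and {S0}.
Split {S1,S4,S7} by δ(·,b) → {S4,S7} and {S1}.
The partition is now stable with 6 blocks: {S2,S3} | {S4,S7} | {S5} | {S6} | {S0} | {S1}.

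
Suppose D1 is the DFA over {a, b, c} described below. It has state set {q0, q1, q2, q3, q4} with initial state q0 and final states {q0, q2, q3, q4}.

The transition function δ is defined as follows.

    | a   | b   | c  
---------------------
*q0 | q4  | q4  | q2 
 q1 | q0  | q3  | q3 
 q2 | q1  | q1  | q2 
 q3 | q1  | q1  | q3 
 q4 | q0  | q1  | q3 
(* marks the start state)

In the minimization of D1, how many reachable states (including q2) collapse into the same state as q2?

2

Start with accepting vs non-accepting: {q0,q2,q3,q4} | {q1}.
Refine {q0,q2,q3,q4} on symbol a: members go to different blocks, giving {q0,q4} and {q2,q3}.
On input b, block {q0,q4} splits into {q0} and {q4}.
No further refinement is possible. Final partition (4 blocks): {q0} | {q1} | {q2,q3} | {q4}.
State q2 belongs to the block {q2,q3}, which has 2 states.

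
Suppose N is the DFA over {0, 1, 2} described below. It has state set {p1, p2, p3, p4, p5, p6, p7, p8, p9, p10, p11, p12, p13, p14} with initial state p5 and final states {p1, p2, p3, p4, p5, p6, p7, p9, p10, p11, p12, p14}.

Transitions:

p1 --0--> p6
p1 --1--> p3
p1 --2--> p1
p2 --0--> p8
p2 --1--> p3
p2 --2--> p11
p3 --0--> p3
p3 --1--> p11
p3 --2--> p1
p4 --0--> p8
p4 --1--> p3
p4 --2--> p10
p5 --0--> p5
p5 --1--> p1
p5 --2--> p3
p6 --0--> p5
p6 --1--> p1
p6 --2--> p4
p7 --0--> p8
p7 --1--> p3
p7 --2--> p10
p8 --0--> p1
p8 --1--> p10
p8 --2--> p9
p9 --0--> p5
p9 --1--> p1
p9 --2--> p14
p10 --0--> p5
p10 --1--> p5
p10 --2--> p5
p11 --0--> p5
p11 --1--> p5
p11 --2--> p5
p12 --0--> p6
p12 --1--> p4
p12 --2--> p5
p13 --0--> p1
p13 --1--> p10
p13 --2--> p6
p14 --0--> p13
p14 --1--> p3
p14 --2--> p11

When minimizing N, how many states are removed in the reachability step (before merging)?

Starting at p5 and following transitions, the reachable set is {p1, p3, p4, p5, p6, p8, p9, p10, p11, p13, p14}. That leaves p2, p7, p12 unreachable — 3 in total.

3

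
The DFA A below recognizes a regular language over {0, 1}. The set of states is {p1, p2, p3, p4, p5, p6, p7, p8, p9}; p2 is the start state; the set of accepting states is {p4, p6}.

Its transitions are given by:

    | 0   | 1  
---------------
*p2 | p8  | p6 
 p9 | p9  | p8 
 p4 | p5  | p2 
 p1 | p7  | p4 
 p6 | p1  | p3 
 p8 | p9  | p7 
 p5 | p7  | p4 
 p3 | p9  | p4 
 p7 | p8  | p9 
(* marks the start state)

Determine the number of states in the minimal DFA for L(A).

P0 = {p4,p6} | {p1,p2,p3,p5,p7,p8,p9}.
Split {p1,p2,p3,p5,p7,p8,p9} by δ(·,1) → {p1,p2,p3,p5} and {p7,p8,p9}.
The partition is now stable with 3 blocks: {p4,p6} | {p1,p2,p3,p5} | {p7,p8,p9}.

3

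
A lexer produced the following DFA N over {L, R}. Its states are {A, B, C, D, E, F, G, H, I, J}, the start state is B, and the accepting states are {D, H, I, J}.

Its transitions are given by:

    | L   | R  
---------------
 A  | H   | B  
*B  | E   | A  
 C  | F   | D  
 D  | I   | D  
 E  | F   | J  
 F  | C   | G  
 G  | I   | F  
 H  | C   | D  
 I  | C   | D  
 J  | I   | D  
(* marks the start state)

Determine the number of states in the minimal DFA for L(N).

5

All states are reachable from the start state.
P0 = {D,H,I,J} | {A,B,C,E,F,G}.
On input L, block {D,H,I,J} splits into {D,J} and {H,I}.
Refine {A,B,C,E,F,G} on symbol L: members go to different blocks, giving {B,C,E,F} and {A,G}.
On input R, block {B,C,E,F} splits into {B,F} and {C,E}.
Stable partition: {D,J} | {B,F} | {H,I} | {A,G} | {C,E} — 5 equivalence classes.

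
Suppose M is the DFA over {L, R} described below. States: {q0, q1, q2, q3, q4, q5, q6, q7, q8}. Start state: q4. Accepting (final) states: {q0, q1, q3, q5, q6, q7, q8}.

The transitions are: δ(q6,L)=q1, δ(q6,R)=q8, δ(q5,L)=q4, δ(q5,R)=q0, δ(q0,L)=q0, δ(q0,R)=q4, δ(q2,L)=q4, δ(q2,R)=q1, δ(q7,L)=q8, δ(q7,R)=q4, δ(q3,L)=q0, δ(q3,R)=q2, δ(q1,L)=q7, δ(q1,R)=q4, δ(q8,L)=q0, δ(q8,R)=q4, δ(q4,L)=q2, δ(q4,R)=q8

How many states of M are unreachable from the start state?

Starting at q4 and following transitions, the reachable set is {q0, q1, q2, q4, q7, q8}. That leaves q3, q5, q6 unreachable — 3 in total.

3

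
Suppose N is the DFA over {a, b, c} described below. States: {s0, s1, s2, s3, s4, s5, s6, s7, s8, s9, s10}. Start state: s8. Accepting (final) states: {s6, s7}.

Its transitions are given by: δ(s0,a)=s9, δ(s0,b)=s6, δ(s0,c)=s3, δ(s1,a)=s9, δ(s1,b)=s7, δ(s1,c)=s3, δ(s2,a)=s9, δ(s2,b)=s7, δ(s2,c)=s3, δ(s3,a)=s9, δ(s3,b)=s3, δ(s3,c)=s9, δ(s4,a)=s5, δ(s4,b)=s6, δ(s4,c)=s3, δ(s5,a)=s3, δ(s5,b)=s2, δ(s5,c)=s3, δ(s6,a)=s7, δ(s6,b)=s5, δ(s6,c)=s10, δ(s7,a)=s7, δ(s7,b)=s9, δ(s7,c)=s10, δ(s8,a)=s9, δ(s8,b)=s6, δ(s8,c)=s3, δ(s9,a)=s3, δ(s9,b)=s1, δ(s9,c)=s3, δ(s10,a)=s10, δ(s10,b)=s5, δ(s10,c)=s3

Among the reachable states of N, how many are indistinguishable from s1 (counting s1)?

3

States {s0,s4} cannot be reached from the start state, so discard them.
P0 = {s6,s7} | {s1,s2,s3,s5,s8,s9,s10}.
On input b, block {s1,s2,s3,s5,s8,s9,s10} splits into {s3,s5,s9,s10} and {s1,s2,s8}.
Refine {s3,s5,s9,s10} on symbol b: members go to different blocks, giving {s3,s10} and {s5,s9}.
Split {s3,s10} by δ(·,a) → {s3} and {s10}.
Stable partition: {s6,s7} | {s3} | {s1,s2,s8} | {s5,s9} | {s10} — 5 equivalence classes.
The equivalence class containing s1 is {s1,s2,s8}, of size 3.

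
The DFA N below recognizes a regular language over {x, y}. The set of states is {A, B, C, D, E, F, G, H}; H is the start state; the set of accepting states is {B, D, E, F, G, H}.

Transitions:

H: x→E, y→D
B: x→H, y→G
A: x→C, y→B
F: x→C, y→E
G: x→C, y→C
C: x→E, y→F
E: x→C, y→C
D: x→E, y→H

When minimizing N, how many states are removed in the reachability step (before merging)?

No path from H leads to A, B, G; the other 5 states are all reachable.

3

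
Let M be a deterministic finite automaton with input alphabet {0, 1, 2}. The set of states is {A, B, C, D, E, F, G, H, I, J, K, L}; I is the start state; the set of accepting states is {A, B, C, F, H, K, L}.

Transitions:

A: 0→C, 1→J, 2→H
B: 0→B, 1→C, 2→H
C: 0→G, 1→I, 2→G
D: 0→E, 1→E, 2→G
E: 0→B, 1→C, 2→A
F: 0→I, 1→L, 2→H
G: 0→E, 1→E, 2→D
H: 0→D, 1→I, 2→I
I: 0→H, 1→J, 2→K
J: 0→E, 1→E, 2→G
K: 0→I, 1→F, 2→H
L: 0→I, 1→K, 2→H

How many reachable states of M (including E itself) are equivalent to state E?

1

All states are reachable from the start state.
Initial partition by acceptance: {A,B,C,F,H,K,L} | {D,E,G,I,J}.
Refine {A,B,C,F,H,K,L} on symbol 0: members go to different blocks, giving {C,F,H,K,L} and {A,B}.
On input 1, block {C,F,H,K,L} splits into {F,K,L} and {C,H}.
On input 0, block {D,E,G,I,J} splits into {D,G,J} and {E} and {I}.
Split {A,B} by δ(·,0) → {A} and {B}.
Refine {C,H} on symbol 2: members go to different blocks, giving {C} and {H}.
No further refinement is possible. Final partition (8 blocks): {F,K,L} | {D,G,J} | {A} | {C} | {E} | {I} | {B} | {H}.
The equivalence class containing E is {E}, of size 1.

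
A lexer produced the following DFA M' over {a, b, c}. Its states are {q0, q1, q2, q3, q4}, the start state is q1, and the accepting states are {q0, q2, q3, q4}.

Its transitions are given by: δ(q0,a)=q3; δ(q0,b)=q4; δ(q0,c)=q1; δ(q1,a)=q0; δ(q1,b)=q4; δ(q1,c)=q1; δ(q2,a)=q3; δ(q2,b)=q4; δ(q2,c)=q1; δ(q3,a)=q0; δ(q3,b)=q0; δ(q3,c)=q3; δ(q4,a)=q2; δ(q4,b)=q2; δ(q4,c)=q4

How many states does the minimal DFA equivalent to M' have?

P0 = {q0,q2,q3,q4} | {q1}.
Split {q0,q2,q3,q4} by δ(·,c) → {q0,q2} and {q3,q4}.
No further refinement is possible. Final partition (3 blocks): {q0,q2} | {q1} | {q3,q4}.

3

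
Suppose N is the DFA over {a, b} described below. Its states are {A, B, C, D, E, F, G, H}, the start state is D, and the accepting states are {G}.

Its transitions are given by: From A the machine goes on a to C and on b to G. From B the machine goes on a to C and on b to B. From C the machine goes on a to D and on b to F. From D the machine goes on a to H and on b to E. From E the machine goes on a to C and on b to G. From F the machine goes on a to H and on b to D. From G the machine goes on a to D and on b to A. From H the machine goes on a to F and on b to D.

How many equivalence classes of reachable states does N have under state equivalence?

5

First remove the unreachable states {B}; 7 states remain.
Initial partition by acceptance: {G} | {A,C,D,E,F,H}.
Split {A,C,D,E,F,H} by δ(·,b) → {C,D,F,H} and {A,E}.
Split {C,D,F,H} by δ(·,b) → {C,F,H} and {D}.
On input a, block {C,F,H} splits into {F,H} and {C}.
Stable partition: {G} | {F,H} | {A,E} | {D} | {C} — 5 equivalence classes.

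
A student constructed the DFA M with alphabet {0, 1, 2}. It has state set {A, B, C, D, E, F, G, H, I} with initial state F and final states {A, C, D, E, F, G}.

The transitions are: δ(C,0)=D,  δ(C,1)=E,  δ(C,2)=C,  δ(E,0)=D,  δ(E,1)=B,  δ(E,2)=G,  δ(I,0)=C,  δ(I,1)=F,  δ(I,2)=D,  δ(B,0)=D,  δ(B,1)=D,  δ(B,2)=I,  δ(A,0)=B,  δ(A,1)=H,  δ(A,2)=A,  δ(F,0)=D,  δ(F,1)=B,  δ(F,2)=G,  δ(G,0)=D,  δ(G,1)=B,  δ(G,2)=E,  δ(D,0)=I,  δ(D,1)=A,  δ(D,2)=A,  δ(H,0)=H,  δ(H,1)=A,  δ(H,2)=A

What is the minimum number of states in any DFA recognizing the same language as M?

7

Initial partition by acceptance: {A,C,D,E,F,G} | {B,H,I}.
Split {A,C,D,E,F,G} by δ(·,0) → {C,E,F,G} and {A,D}.
On input 1, block {C,E,F,G} splits into {E,F,G} and {C}.
Refine {B,H,I} on symbol 0: members go to different blocks, giving {B} and {H} and {I}.
Refine {A,D} on symbol 0: members go to different blocks, giving {A} and {D}.
No further refinement is possible. Final partition (7 blocks): {E,F,G} | {B} | {A} | {C} | {H} | {I} | {D}.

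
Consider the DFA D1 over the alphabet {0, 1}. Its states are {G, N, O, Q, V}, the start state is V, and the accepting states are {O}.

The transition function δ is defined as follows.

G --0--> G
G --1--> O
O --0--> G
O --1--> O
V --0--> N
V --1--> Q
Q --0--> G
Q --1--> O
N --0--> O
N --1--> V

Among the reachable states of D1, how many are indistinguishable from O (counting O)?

All states are reachable from the start state.
P0 = {O} | {G,N,Q,V}.
On input 0, block {G,N,Q,V} splits into {G,Q,V} and {N}.
Split {G,Q,V} by δ(·,0) → {G,Q} and {V}.
The partition is now stable with 4 blocks: {O} | {G,Q} | {N} | {V}.
State O belongs to the block {O}, which has 1 states.

1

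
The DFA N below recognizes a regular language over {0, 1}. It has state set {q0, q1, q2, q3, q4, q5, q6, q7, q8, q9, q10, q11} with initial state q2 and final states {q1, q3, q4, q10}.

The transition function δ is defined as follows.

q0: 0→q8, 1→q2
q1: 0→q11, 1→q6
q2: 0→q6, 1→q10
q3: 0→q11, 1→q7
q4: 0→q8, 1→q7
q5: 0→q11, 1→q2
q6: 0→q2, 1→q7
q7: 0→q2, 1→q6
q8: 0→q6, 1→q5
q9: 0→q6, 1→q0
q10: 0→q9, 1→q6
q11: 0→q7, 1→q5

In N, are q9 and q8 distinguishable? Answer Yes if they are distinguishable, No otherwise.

No

States {q1,q3,q4} cannot be reached from the start state, so discard them.
Initial partition by acceptance: {q10} | {q0,q2,q5,q6,q7,q8,q9,q11}.
Split {q0,q2,q5,q6,q7,q8,q9,q11} by δ(·,1) → {q0,q5,q6,q7,q8,q9,q11} and {q2}.
Refine {q0,q5,q6,q7,q8,q9,q11} on symbol 0: members go to different blocks, giving {q0,q5,q8,q9,q11} and {q6,q7}.
Split {q0,q5,q8,q9,q11} by δ(·,0) → {q8,q9,q11} and {q0,q5}.
Stable partition: {q10} | {q8,q9,q11} | {q2} | {q6,q7} | {q0,q5} — 5 equivalence classes.
q9 and q8 lie in the same block of the stable partition, so they are equivalent — no string distinguishes them.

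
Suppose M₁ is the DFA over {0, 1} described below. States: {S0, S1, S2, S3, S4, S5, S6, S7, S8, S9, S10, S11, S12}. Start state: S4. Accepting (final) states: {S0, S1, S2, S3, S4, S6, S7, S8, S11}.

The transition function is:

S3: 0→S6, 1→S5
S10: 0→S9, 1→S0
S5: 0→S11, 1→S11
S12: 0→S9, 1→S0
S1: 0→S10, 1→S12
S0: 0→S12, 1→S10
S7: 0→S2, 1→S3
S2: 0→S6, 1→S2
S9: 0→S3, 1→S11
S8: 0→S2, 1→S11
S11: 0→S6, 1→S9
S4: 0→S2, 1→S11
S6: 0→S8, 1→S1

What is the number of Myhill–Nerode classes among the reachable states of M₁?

7

Reachable states from the start: {S0,S1,S2,S3,S4,S5,S6,S8,S9,S10,S11,S12}. Unreachable: {S7} — drop them.
Initial partition by acceptance: {S0,S1,S2,S3,S4,S6,S8,S11} | {S5,S9,S10,S12}.
On input 0, block {S0,S1,S2,S3,S4,S6,S8,S11} splits into {S2,S3,S4,S6,S8,S11} and {S0,S1}.
Split {S2,S3,S4,S6,S8,S11} by δ(·,1) → {S2,S4,S8} and {S3,S11} and {S6}.
Split {S2,S4,S8} by δ(·,0) → {S4,S8} and {S2}.
Refine {S5,S9,S10,S12} on symbol 0: members go to different blocks, giving {S5,S9} and {S10,S12}.
No further refinement is possible. Final partition (7 blocks): {S4,S8} | {S5,S9} | {S0,S1} | {S3,S11} | {S6} | {S2} | {S10,S12}.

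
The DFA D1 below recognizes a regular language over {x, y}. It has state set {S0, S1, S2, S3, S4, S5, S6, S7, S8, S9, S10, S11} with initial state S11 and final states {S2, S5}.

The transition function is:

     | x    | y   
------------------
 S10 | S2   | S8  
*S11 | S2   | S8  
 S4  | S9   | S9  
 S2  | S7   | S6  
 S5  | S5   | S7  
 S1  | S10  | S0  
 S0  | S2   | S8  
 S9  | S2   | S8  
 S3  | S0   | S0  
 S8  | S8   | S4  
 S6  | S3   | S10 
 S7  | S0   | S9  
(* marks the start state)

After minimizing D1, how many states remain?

Reachable states from the start: {S0,S2,S3,S4,S6,S7,S8,S9,S10,S11}. Unreachable: {S1,S5} — drop them.
Start with accepting vs non-accepting: {S2} | {S0,S3,S4,S6,S7,S8,S9,S10,S11}.
Split {S0,S3,S4,S6,S7,S8,S9,S10,S11} by δ(·,x) → {S3,S4,S6,S7,S8} and {S0,S9,S10,S11}.
On input x, block {S3,S4,S6,S7,S8} splits into {S3,S4,S7} and {S6,S8}.
Refine {S6,S8} on symbol x: members go to different blocks, giving {S6} and {S8}.
Stable partition: {S2} | {S3,S4,S7} | {S0,S9,S10,S11} | {S6} | {S8} — 5 equivalence classes.

5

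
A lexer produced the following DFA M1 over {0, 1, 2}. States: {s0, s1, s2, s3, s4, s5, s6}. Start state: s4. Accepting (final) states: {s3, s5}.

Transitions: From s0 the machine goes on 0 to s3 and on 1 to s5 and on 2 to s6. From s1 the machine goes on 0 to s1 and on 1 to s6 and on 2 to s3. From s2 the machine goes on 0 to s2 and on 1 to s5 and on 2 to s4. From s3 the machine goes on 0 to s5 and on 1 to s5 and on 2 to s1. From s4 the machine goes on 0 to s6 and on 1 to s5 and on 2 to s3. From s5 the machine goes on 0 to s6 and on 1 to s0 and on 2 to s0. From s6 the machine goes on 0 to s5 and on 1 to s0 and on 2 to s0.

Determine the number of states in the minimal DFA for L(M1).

States {s2} cannot be reached from the start state, so discard them.
Initial partition by acceptance: {s3,s5} | {s0,s1,s4,s6}.
On input 0, block {s3,s5} splits into {s3} and {s5}.
On input 0, block {s0,s1,s4,s6} splits into {s1,s4} and {s0} and {s6}.
On input 0, block {s1,s4} splits into {s1} and {s4}.
No further refinement is possible. Final partition (6 blocks): {s3} | {s1} | {s5} | {s0} | {s6} | {s4}.

6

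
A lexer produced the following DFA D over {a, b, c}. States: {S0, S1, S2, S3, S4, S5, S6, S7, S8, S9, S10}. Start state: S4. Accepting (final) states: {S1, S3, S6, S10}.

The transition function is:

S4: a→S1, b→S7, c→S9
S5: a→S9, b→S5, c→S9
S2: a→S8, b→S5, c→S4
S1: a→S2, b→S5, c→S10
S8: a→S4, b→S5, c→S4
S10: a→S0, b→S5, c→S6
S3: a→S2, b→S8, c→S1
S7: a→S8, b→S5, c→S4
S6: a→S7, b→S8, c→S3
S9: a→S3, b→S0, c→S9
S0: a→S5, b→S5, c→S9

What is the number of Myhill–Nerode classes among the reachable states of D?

All states are reachable from the start state.
Start with accepting vs non-accepting: {S1,S3,S6,S10} | {S0,S2,S4,S5,S7,S8,S9}.
Refine {S0,S2,S4,S5,S7,S8,S9} on symbol a: members go to different blocks, giving {S0,S2,S5,S7,S8} and {S4,S9}.
Split {S0,S2,S5,S7,S8} by δ(·,a) → {S0,S2,S7} and {S5,S8}.
Stable partition: {S1,S3,S6,S10} | {S0,S2,S7} | {S4,S9} | {S5,S8} — 4 equivalence classes.

4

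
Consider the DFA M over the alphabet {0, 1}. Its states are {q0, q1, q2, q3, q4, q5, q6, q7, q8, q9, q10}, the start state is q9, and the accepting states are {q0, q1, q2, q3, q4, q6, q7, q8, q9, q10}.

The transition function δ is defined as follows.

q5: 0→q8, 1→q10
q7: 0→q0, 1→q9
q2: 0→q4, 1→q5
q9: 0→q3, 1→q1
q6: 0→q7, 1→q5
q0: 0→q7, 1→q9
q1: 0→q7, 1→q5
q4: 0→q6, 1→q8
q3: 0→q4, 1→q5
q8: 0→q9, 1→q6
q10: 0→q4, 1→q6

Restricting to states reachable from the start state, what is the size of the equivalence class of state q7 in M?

First remove the unreachable states {q2}; 10 states remain.
P0 = {q0,q1,q3,q4,q6,q7,q8,q9,q10} | {q5}.
On input 1, block {q0,q1,q3,q4,q6,q7,q8,q9,q10} splits into {q0,q4,q7,q8,q9,q10} and {q1,q3,q6}.
Split {q0,q4,q7,q8,q9,q10} by δ(·,0) → {q0,q7,q8,q10} and {q4,q9}.
On input 0, block {q0,q7,q8,q10} splits into {q0,q7} and {q8,q10}.
Refine {q1,q3,q6} on symbol 0: members go to different blocks, giving {q1,q6} and {q3}.
Refine {q4,q9} on symbol 0: members go to different blocks, giving {q4} and {q9}.
On input 0, block {q8,q10} splits into {q8} and {q10}.
No further refinement is possible. Final partition (8 blocks): {q0,q7} | {q5} | {q1,q6} | {q4} | {q8} | {q3} | {q9} | {q10}.
State q7 belongs to the block {q0,q7}, which has 2 states.

2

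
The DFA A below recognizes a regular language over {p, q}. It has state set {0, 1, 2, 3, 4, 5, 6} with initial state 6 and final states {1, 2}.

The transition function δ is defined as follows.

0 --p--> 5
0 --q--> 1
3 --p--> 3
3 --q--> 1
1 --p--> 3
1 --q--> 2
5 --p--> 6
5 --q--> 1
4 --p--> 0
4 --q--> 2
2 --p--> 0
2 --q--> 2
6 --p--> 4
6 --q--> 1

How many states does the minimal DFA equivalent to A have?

Initial partition by acceptance: {1,2} | {0,3,4,5,6}.
The partition is now stable with 2 blocks: {1,2} | {0,3,4,5,6}.

2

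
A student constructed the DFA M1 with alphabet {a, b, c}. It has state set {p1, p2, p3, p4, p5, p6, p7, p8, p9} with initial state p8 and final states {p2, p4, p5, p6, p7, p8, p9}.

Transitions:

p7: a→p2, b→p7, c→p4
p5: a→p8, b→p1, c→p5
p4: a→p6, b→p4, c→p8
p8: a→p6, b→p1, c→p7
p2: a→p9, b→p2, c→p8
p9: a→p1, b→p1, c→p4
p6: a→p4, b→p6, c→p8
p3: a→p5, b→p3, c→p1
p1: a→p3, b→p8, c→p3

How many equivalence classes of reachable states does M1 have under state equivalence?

8

Initial partition by acceptance: {p2,p4,p5,p6,p7,p8,p9} | {p1,p3}.
Split {p2,p4,p5,p6,p7,p8,p9} by δ(·,a) → {p2,p4,p5,p6,p7,p8} and {p9}.
Refine {p2,p4,p5,p6,p7,p8} on symbol a: members go to different blocks, giving {p4,p5,p6,p7,p8} and {p2}.
Refine {p4,p5,p6,p7,p8} on symbol a: members go to different blocks, giving {p4,p5,p6,p8} and {p7}.
Split {p4,p5,p6,p8} by δ(·,b) → {p4,p6} and {p5,p8}.
On input a, block {p1,p3} splits into {p1} and {p3}.
On input a, block {p5,p8} splits into {p5} and {p8}.
The partition is now stable with 8 blocks: {p4,p6} | {p1} | {p9} | {p2} | {p7} | {p5} | {p3} | {p8}.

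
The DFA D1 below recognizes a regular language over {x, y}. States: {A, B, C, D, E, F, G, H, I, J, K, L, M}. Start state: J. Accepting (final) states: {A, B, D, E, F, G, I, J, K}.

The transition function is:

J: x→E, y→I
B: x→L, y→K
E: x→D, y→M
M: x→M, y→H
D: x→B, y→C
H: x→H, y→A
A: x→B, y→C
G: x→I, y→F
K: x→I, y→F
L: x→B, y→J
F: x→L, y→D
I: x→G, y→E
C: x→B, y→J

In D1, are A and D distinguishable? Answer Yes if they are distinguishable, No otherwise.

P0 = {A,B,D,E,F,G,I,J,K} | {C,H,L,M}.
On input x, block {A,B,D,E,F,G,I,J,K} splits into {A,D,E,G,I,J,K} and {B,F}.
Split {A,D,E,G,I,J,K} by δ(·,x) → {E,G,I,J,K} and {A,D}.
Refine {E,G,I,J,K} on symbol x: members go to different blocks, giving {G,I,J,K} and {E}.
Split {G,I,J,K} by δ(·,x) → {G,I,K} and {J}.
On input y, block {G,I,K} splits into {G,K} and {I}.
On input x, block {C,H,L,M} splits into {C,L} and {H,M}.
Split {B,F} by δ(·,y) → {B} and {F}.
Split {H,M} by δ(·,y) → {H} and {M}.
Stable partition: {G,K} | {C,L} | {B} | {A,D} | {E} | {J} | {I} | {H} | {F} | {M} — 10 equivalence classes.
A and D lie in the same block of the stable partition, so they are equivalent — no string distinguishes them.

No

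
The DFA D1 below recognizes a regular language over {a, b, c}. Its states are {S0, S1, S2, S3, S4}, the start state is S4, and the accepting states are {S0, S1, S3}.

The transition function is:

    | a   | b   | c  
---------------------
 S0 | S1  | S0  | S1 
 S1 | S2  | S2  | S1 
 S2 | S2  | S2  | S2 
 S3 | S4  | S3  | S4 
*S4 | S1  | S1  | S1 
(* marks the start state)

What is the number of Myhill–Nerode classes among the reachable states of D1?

3

Reachable states from the start: {S1,S2,S4}. Unreachable: {S0,S3} — drop them.
P0 = {S1} | {S2,S4}.
Refine {S2,S4} on symbol a: members go to different blocks, giving {S2} and {S4}.
Stable partition: {S1} | {S2} | {S4} — 3 equivalence classes.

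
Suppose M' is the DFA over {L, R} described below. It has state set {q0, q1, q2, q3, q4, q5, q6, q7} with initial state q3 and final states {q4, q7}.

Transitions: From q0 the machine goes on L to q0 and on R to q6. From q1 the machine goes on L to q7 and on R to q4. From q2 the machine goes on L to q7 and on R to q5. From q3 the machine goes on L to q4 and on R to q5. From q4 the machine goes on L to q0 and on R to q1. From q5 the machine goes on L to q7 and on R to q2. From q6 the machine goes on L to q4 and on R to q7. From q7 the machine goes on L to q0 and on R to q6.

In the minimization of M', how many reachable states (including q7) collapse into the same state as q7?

2

All states are reachable from the start state.
Start with accepting vs non-accepting: {q4,q7} | {q0,q1,q2,q3,q5,q6}.
Split {q0,q1,q2,q3,q5,q6} by δ(·,L) → {q1,q2,q3,q5,q6} and {q0}.
On input R, block {q1,q2,q3,q5,q6} splits into {q2,q3,q5} and {q1,q6}.
The partition is now stable with 4 blocks: {q4,q7} | {q2,q3,q5} | {q0} | {q1,q6}.
State q7 belongs to the block {q4,q7}, which has 2 states.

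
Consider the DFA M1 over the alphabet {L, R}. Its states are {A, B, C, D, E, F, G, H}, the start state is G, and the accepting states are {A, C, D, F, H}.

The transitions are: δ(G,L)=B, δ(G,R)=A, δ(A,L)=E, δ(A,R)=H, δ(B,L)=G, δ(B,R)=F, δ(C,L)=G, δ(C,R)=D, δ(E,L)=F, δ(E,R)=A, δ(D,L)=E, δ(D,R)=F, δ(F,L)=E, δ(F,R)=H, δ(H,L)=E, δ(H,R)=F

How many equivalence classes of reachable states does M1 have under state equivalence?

3

Reachable states from the start: {A,B,E,F,G,H}. Unreachable: {C,D} — drop them.
Initial partition by acceptance: {A,F,H} | {B,E,G}.
Refine {B,E,G} on symbol L: members go to different blocks, giving {B,G} and {E}.
Stable partition: {A,F,H} | {B,G} | {E} — 3 equivalence classes.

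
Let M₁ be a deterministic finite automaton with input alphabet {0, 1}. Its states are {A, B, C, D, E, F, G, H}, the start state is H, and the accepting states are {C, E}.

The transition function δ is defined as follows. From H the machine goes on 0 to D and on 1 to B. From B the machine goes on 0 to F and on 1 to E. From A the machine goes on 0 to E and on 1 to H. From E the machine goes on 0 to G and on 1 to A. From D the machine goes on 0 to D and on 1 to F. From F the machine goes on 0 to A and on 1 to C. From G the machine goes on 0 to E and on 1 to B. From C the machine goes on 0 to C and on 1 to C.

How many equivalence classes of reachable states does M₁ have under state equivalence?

P0 = {C,E} | {A,B,D,F,G,H}.
Split {C,E} by δ(·,0) → {C} and {E}.
Refine {A,B,D,F,G,H} on symbol 0: members go to different blocks, giving {B,D,F,H} and {A,G}.
Split {B,D,F,H} by δ(·,0) → {B,D,H} and {F}.
On input 0, block {B,D,H} splits into {D,H} and {B}.
On input 1, block {D,H} splits into {D} and {H}.
On input 1, block {A,G} splits into {A} and {G}.
No further refinement is possible. Final partition (8 blocks): {C} | {D} | {E} | {A} | {F} | {B} | {H} | {G}.

8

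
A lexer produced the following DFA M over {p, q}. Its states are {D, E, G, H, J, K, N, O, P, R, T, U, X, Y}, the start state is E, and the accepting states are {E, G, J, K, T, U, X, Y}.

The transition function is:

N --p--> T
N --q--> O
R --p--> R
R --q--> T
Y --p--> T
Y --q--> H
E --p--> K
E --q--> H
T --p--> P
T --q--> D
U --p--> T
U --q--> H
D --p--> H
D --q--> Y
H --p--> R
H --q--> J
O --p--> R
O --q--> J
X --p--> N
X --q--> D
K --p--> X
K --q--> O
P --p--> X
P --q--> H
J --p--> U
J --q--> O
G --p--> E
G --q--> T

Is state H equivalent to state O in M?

Yes

States {G} cannot be reached from the start state, so discard them.
Initial partition by acceptance: {E,J,K,T,U,X,Y} | {D,H,N,O,P,R}.
Refine {E,J,K,T,U,X,Y} on symbol p: members go to different blocks, giving {E,J,K,U,Y} and {T,X}.
On input p, block {E,J,K,U,Y} splits into {K,U,Y} and {E,J}.
Refine {D,H,N,O,P,R} on symbol p: members go to different blocks, giving {D,H,O,R} and {N,P}.
Split {D,H,O,R} by δ(·,q) → {H,O} and {D} and {R}.
No further refinement is possible. Final partition (7 blocks): {K,U,Y} | {H,O} | {T,X} | {E,J} | {N,P} | {D} | {R}.
H and O lie in the same block of the stable partition, so they are equivalent — no string distinguishes them.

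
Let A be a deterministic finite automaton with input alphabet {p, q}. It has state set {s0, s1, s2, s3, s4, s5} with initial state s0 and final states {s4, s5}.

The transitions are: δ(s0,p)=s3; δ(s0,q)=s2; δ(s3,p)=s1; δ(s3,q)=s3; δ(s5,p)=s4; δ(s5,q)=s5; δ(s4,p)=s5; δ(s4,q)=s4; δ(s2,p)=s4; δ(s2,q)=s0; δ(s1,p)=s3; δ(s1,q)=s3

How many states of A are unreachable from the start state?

0

Every one of the 6 states is reachable from s0.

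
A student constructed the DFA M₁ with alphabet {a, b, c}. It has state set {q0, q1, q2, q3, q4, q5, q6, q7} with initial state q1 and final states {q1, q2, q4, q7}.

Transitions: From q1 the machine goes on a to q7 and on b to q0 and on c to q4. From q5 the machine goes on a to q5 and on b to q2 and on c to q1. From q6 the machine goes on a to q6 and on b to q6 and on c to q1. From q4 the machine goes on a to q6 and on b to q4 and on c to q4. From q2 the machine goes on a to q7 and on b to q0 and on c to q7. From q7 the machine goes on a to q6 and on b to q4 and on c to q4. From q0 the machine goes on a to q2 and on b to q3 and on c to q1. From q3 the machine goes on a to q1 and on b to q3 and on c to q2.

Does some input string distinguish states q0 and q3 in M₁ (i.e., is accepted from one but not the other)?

States {q5} cannot be reached from the start state, so discard them.
Start with accepting vs non-accepting: {q1,q2,q4,q7} | {q0,q3,q6}.
Refine {q1,q2,q4,q7} on symbol a: members go to different blocks, giving {q1,q2} and {q4,q7}.
On input a, block {q0,q3,q6} splits into {q0,q3} and {q6}.
Stable partition: {q1,q2} | {q0,q3} | {q4,q7} | {q6} — 4 equivalence classes.
q0 and q3 lie in the same block of the stable partition, so they are equivalent — no string distinguishes them.

No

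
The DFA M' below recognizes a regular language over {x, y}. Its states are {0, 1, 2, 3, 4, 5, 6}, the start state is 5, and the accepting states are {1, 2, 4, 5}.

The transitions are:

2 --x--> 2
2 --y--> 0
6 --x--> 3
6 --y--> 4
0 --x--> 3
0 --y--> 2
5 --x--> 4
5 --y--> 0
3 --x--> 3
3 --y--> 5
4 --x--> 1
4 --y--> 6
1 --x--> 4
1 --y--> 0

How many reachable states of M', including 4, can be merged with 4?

P0 = {1,2,4,5} | {0,3,6}.
The partition is now stable with 2 blocks: {1,2,4,5} | {0,3,6}.
State 4 belongs to the block {1,2,4,5}, which has 4 states.

4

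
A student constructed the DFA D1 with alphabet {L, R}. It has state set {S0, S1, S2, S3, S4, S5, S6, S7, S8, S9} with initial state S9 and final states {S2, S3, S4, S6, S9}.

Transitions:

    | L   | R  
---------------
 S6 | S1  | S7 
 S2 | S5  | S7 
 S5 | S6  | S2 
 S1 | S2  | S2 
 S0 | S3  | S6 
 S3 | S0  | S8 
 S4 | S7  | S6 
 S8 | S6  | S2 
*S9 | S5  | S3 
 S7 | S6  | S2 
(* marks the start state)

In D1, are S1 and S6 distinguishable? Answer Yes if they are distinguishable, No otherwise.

Yes

Reachable states from the start: {S0,S1,S2,S3,S5,S6,S7,S8,S9}. Unreachable: {S4} — drop them.
Start with accepting vs non-accepting: {S2,S3,S6,S9} | {S0,S1,S5,S7,S8}.
Refine {S2,S3,S6,S9} on symbol R: members go to different blocks, giving {S2,S3,S6} and {S9}.
The partition is now stable with 3 blocks: {S2,S3,S6} | {S0,S1,S5,S7,S8} | {S9}.
S1 and S6 end up in different blocks, so they are distinguishable. For instance, the string 'ε' is accepted from only S6.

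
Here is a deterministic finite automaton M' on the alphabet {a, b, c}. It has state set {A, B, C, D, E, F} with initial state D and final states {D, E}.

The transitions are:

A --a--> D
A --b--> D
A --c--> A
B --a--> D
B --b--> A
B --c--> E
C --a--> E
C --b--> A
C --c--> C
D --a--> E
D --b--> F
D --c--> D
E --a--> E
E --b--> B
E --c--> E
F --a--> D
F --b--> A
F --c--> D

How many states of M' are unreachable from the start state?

1

BFS from D reaches {A, B, D, E, F}; the 1 state(s) C are never visited.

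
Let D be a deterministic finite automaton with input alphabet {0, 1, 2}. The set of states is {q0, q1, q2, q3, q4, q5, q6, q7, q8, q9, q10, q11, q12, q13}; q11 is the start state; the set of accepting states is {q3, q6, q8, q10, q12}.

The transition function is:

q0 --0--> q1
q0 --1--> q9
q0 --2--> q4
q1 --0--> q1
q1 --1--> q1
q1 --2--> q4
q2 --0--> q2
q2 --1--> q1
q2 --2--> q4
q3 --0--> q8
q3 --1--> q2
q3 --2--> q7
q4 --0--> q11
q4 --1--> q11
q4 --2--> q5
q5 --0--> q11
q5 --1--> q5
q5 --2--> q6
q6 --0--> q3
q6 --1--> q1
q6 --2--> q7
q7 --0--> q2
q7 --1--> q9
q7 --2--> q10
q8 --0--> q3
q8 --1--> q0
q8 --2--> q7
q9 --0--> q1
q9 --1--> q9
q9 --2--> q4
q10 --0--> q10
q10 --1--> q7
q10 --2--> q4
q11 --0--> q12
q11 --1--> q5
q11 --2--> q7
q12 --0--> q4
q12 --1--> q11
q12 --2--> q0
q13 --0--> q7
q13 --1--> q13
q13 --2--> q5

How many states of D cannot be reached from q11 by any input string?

No path from q11 leads to q13; the other 13 states are all reachable.

1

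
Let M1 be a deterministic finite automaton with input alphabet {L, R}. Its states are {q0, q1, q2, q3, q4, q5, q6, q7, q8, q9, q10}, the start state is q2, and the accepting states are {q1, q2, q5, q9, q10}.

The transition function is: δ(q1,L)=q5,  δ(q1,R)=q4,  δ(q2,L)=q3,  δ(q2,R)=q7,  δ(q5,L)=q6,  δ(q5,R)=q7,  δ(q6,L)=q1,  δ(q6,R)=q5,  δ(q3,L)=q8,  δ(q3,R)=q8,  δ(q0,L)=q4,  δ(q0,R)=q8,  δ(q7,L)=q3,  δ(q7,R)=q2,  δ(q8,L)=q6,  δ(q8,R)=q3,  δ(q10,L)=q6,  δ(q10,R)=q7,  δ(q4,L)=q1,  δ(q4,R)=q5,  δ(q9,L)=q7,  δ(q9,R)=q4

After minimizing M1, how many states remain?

Reachable states from the start: {q1,q2,q3,q4,q5,q6,q7,q8}. Unreachable: {q0,q9,q10} — drop them.
P0 = {q1,q2,q5} | {q3,q4,q6,q7,q8}.
Split {q1,q2,q5} by δ(·,L) → {q2,q5} and {q1}.
Split {q3,q4,q6,q7,q8} by δ(·,L) → {q3,q7,q8} and {q4,q6}.
Split {q2,q5} by δ(·,L) → {q2} and {q5}.
Split {q3,q7,q8} by δ(·,L) → {q3,q7} and {q8}.
Refine {q3,q7} on symbol L: members go to different blocks, giving {q3} and {q7}.
Stable partition: {q2} | {q3} | {q1} | {q4,q6} | {q5} | {q8} | {q7} — 7 equivalence classes.

7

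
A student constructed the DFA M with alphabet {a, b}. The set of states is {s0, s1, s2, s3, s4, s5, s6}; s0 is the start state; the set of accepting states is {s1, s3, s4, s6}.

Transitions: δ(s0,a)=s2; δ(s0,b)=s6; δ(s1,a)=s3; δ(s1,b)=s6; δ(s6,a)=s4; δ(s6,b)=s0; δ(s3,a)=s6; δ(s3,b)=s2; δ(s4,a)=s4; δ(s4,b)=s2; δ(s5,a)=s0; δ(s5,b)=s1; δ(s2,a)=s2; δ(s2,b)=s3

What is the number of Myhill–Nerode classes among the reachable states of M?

First remove the unreachable states {s1,s5}; 5 states remain.
P0 = {s3,s4,s6} | {s0,s2}.
Stable partition: {s3,s4,s6} | {s0,s2} — 2 equivalence classes.

2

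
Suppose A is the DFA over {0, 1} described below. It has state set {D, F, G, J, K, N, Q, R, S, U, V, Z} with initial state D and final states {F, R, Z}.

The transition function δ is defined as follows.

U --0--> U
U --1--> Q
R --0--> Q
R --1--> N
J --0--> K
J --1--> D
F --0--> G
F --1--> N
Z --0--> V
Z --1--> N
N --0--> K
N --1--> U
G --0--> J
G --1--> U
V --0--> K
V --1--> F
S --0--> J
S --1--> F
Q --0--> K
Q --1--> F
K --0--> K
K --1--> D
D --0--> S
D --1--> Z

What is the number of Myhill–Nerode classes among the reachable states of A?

7

States {R} cannot be reached from the start state, so discard them.
Initial partition by acceptance: {F,Z} | {D,G,J,K,N,Q,S,U,V}.
Refine {D,G,J,K,N,Q,S,U,V} on symbol 1: members go to different blocks, giving {G,J,K,N,U} and {D,Q,S,V}.
Refine {F,Z} on symbol 0: members go to different blocks, giving {F} and {Z}.
Split {G,J,K,N,U} by δ(·,1) → {J,K,U} and {G,N}.
Refine {D,Q,S,V} on symbol 0: members go to different blocks, giving {Q,S,V} and {D}.
Refine {J,K,U} on symbol 1: members go to different blocks, giving {J,K} and {U}.
Stable partition: {F} | {J,K} | {Q,S,V} | {Z} | {G,N} | {D} | {U} — 7 equivalence classes.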